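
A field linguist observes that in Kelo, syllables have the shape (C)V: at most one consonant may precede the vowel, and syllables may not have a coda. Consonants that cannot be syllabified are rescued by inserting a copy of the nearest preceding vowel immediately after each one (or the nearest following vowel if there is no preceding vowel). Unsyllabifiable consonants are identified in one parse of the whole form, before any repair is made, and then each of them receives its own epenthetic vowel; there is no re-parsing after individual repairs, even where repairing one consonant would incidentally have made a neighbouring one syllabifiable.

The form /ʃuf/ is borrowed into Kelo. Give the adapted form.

ʃufu

The consonants /f/ cannot be parsed into a legal (C)V syllable (no codas are permitted; onsets are limited to one consonant).
Each unlicensed consonant becomes the onset of a new syllable: /f/ → /fu/.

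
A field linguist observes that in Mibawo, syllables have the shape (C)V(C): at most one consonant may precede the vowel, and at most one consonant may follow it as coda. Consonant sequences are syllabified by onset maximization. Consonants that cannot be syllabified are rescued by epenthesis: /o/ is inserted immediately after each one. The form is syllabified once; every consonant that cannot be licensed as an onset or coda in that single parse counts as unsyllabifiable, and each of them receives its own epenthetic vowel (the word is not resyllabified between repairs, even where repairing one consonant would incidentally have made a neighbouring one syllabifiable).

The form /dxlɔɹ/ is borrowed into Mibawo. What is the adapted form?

Syllabifying with onset maximization leaves /d/, /x/ stranded (at most one coda consonant is licensed; onsets are limited to one consonant).
Epenthesis after each stranded consonant: /d/ → /do/, /x/ → /xo/.

doxolɔɹ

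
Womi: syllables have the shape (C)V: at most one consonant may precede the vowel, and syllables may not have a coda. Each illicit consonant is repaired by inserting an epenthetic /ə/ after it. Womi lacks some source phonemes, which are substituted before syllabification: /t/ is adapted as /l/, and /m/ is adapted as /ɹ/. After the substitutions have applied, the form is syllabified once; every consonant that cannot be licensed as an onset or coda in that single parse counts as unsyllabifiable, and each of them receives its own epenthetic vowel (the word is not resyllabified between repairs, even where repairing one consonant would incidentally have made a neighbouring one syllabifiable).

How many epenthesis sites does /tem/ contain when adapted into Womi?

After substitution the input is /leɹ/.
The unsyllabifiable consonants are /ɹ/; each receives one epenthetic vowel.

1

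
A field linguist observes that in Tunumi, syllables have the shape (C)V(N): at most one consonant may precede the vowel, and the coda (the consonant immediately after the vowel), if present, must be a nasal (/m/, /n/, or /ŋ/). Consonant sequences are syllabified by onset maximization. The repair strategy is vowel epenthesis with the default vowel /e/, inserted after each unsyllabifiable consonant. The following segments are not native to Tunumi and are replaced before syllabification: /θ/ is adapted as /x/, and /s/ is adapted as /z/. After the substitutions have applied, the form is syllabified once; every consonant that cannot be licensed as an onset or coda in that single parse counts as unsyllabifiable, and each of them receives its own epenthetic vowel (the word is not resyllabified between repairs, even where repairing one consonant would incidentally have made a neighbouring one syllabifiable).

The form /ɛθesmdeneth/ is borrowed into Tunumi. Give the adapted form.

Substitution: /θ/ → /x/, /s/ → /z/, giving /ɛxezmdeneth/.
The consonants /z/, /m/, /t/, /h/ cannot be parsed into a legal (C)V(N) syllable (only a nasal (/m/, /n/, or /ŋ/) is licensed in coda position; onsets are limited to one consonant).
Epenthesis after each stranded consonant: /z/ → /ze/, /m/ → /me/, /t/ → /te/, /h/ → /he/.

ɛxezemedenetehe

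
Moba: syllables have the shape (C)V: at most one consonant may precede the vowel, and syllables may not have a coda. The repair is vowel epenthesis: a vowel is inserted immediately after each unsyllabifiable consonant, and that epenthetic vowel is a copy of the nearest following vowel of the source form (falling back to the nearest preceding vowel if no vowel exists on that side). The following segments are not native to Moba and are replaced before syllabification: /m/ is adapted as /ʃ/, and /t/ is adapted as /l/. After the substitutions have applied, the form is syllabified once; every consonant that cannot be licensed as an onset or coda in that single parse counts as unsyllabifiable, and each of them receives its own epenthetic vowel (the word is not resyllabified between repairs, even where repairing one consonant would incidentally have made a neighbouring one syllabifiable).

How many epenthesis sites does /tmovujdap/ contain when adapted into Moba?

3

After substitution the input is /lʃovujdap/.
The unsyllabifiable consonants are /l/, /j/, /p/; each receives one epenthetic vowel.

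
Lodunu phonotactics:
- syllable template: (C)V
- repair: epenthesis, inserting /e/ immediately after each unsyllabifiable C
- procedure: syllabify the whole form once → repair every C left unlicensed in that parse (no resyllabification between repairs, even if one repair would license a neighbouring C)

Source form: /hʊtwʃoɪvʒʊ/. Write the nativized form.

hʊteweʃoɪveʒʊ

The consonants /t/, /w/, /v/ cannot be parsed into a legal (C)V syllable (no codas are permitted; onsets are limited to one consonant).
Each unlicensed consonant becomes the onset of a new syllable: /t/ → /te/, /w/ → /we/, /v/ → /ve/.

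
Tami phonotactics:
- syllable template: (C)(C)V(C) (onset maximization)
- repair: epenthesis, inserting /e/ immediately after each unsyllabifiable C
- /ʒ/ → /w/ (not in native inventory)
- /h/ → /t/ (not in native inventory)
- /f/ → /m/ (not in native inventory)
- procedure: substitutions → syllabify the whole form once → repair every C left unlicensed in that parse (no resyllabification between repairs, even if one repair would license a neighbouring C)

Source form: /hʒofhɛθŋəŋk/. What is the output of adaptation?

Substitution: /h/ → /t/, /ʒ/ → /w/, /f/ → /m/, giving /twomtɛθŋəŋk/.
Syllabifying with onset maximization leaves /k/ stranded (at most one coda consonant is licensed; onsets may contain at most 2 consonants).
Inserting the epenthetic vowel yields /k/ → /ke/.

twomtɛθŋəŋke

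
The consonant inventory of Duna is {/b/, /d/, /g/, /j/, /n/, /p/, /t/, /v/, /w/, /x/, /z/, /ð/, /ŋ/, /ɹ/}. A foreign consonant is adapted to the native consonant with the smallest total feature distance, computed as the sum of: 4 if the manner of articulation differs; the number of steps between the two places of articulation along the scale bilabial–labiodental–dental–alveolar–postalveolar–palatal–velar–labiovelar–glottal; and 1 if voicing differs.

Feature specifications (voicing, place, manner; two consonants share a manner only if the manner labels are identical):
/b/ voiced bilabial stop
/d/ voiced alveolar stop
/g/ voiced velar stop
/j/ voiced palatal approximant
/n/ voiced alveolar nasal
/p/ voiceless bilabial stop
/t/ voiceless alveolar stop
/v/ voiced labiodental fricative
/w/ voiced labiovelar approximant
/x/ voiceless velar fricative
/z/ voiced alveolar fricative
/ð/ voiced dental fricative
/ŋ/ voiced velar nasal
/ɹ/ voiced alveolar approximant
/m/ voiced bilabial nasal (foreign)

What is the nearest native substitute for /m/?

/n/ is closest: same manner (nasal), place distance 3 (bilabial→alveolar), same voicing; total 3. Next closest is /b/ at distance 4.

n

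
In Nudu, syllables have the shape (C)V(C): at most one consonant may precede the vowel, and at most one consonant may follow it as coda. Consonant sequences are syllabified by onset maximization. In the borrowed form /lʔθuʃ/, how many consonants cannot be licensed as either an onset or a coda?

Syllabifying with onset maximization leaves /l/, /ʔ/ stranded (at most one coda consonant is licensed; onsets are limited to one consonant).

2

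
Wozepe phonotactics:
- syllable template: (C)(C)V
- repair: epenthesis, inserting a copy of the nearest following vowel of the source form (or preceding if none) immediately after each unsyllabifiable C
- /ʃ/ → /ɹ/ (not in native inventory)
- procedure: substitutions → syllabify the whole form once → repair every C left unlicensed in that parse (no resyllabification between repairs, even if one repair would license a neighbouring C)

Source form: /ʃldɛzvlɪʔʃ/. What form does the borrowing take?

ɹɛldɛzɪvlɪʔɪɹɪ

Substitution: /ʃ/ → /ɹ/, giving /ɹldɛzvlɪʔɹ/.
The consonants /ɹ/, /z/, /ʔ/, /ɹ/ cannot be parsed into a legal (C)(C)V syllable (no codas are permitted; onsets may contain at most 2 consonants).
Inserting the epenthetic vowel yields /ɹ/ → /ɹɛ/, /z/ → /zɪ/, /ʔ/ → /ʔɪ/, /ɹ/ → /ɹɪ/.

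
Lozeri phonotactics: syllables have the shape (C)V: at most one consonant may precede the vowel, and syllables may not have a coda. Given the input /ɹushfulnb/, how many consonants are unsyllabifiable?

5

Syllabifying with onset maximization leaves /s/, /h/, /l/, /n/, /b/ stranded (no codas are permitted; onsets are limited to one consonant).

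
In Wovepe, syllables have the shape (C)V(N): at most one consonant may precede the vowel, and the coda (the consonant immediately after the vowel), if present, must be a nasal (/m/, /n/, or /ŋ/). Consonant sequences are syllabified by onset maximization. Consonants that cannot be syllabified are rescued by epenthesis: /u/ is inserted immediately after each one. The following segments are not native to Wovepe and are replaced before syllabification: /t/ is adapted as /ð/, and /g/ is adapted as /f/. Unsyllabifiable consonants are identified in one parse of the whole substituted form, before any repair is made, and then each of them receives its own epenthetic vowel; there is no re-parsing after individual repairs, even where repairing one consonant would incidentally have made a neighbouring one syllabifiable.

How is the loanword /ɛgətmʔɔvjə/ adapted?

ɛfəðumuʔɔvujə

Substitution: /g/ → /f/, /t/ → /ð/, giving /ɛfəðmʔɔvjə/.
Syllabifying with onset maximization leaves /ð/, /m/, /v/ stranded (only a nasal (/m/, /n/, or /ŋ/) is licensed in coda position; onsets are limited to one consonant).
Epenthesis after each stranded consonant: /ð/ → /ðu/, /m/ → /mu/, /v/ → /vu/.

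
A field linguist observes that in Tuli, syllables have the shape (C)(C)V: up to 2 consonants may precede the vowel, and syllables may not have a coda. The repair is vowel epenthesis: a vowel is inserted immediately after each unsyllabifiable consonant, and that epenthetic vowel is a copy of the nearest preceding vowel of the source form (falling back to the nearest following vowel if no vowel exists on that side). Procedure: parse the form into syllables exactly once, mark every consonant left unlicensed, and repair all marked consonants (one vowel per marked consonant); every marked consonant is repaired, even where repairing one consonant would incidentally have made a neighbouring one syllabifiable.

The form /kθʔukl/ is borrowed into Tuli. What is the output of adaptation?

kuθʔukulu

Syllabifying with onset maximization leaves /k/, /k/, /l/ stranded (no codas are permitted; onsets may contain at most 2 consonants).
Inserting the epenthetic vowel yields /k/ → /ku/, /k/ → /ku/, /l/ → /lu/.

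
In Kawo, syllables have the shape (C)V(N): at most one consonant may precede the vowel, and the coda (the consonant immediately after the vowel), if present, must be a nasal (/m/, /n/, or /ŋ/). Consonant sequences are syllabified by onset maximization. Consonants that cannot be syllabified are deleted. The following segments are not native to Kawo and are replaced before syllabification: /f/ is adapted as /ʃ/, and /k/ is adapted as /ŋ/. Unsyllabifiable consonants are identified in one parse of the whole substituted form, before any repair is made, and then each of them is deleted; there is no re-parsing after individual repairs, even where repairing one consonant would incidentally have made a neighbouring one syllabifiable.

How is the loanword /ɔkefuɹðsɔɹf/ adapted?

Substitution: /k/ → /ŋ/, /f/ → /ʃ/, giving /ɔŋeʃuɹðsɔɹʃ/.
The consonants /ɹ/, /ð/, /ɹ/, /ʃ/ cannot be parsed into a legal (C)V(N) syllable (only a nasal (/m/, /n/, or /ŋ/) is licensed in coda position; onsets are limited to one consonant).
Deletion applies to /ɹ/, /ð/, /ɹ/, /ʃ/.

ɔŋeʃusɔ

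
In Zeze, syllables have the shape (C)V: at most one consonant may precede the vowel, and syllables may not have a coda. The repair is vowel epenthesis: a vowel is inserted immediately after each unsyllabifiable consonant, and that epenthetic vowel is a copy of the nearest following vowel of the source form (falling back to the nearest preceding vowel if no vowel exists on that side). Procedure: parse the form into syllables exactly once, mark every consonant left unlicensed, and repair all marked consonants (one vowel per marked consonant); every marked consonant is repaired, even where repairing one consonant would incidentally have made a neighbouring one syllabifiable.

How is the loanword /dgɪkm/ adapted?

Syllabifying with onset maximization leaves /d/, /k/, /m/ stranded (no codas are permitted; onsets are limited to one consonant).
Each unlicensed consonant becomes the onset of a new syllable: /d/ → /dɪ/, /k/ → /kɪ/, /m/ → /mɪ/.

dɪgɪkɪmɪ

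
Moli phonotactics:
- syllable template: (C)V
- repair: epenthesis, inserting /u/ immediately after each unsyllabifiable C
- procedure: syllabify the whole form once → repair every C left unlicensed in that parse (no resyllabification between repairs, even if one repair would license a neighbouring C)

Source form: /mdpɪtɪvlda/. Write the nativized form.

mudupɪtɪvuluda

Under (C)V, the unsyllabifiable consonants are /m/, /d/, /v/, /l/ (no codas are permitted; onsets are limited to one consonant).
Each unlicensed consonant becomes the onset of a new syllable: /m/ → /mu/, /d/ → /du/, /v/ → /vu/, /l/ → /lu/.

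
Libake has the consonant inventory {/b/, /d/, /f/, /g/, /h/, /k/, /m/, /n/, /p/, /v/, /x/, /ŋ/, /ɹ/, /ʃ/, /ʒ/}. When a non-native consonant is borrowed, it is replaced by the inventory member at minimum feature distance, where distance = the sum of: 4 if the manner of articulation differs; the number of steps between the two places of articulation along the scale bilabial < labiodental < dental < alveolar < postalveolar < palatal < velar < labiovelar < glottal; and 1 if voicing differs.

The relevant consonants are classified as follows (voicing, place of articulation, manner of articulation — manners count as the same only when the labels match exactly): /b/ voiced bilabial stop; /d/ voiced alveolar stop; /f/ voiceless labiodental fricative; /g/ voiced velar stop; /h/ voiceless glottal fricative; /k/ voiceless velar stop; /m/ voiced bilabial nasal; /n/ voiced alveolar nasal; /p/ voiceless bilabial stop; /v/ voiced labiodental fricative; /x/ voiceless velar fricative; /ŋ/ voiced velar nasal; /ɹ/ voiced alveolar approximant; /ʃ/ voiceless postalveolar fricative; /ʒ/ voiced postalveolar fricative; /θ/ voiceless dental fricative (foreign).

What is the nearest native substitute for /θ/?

f

/f/ is closest: same manner (fricative), place distance 1 (dental→labiodental), same voicing; total 1. Next closest is /v/ at distance 2.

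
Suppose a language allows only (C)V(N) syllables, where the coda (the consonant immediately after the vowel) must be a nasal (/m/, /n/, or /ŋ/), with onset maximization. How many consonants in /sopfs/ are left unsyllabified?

The consonants /p/, /f/, /s/ cannot be parsed into a legal (C)V(N) syllable (only a nasal (/m/, /n/, or /ŋ/) is licensed in coda position; onsets are limited to one consonant).

3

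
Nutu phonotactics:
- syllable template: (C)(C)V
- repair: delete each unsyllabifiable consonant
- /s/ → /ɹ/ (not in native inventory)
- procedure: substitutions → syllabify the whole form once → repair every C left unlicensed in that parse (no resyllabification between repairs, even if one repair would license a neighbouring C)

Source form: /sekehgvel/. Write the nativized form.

ɹekegve

Substitution: /s/ → /ɹ/, giving /ɹekehgvel/.
The consonants /h/, /l/ cannot be parsed into a legal (C)(C)V syllable (no codas are permitted; onsets may contain at most 2 consonants).
Deleting the stranded consonants removes /h/, /l/.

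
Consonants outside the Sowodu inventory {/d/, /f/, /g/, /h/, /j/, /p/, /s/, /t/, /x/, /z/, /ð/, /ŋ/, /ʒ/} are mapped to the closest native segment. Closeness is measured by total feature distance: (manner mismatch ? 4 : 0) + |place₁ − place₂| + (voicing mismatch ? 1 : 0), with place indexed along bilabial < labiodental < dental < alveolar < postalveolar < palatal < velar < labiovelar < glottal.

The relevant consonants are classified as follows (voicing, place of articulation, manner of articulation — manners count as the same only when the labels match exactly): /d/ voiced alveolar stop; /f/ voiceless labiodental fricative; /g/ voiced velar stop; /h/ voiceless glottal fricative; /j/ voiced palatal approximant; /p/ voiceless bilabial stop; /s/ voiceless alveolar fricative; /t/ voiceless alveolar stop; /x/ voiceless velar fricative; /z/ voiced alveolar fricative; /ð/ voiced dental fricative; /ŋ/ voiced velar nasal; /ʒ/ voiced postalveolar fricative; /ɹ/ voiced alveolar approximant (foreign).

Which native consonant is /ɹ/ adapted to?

j

/j/ is closest: same manner (approximant), place distance 2 (alveolar→palatal), same voicing; total 2. Next closest is /d/ at distance 4.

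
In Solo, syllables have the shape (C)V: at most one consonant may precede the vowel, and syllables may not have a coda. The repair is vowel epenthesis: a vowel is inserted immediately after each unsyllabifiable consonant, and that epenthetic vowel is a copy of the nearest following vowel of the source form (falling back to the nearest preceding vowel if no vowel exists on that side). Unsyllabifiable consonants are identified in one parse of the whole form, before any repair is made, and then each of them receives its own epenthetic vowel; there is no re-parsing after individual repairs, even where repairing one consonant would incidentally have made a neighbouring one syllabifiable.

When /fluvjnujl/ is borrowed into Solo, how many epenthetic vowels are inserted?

The unsyllabifiable consonants are /f/, /v/, /j/, /j/, /l/; each receives one epenthetic vowel.

5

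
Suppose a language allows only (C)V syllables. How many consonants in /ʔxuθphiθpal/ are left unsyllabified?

5

Syllabifying with onset maximization leaves /ʔ/, /θ/, /p/, /θ/, /l/ stranded (no codas are permitted; onsets are limited to one consonant).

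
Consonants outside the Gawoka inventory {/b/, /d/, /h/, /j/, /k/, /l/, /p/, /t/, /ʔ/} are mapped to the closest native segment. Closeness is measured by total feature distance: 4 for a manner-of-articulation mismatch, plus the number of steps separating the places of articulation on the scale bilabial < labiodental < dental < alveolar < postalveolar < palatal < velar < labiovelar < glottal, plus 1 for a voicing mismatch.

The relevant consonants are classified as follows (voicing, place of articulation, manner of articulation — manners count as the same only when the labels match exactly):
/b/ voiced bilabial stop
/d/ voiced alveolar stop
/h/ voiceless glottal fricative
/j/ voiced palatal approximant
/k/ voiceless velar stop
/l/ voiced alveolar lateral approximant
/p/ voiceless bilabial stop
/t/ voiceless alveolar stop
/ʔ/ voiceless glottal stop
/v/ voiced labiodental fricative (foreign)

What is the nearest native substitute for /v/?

/b/ is closest: manner differs (fricative→stop, +4), place distance 1 (labiodental→bilabial), same voicing; total 5. Next closest is /d/ at distance 6.

b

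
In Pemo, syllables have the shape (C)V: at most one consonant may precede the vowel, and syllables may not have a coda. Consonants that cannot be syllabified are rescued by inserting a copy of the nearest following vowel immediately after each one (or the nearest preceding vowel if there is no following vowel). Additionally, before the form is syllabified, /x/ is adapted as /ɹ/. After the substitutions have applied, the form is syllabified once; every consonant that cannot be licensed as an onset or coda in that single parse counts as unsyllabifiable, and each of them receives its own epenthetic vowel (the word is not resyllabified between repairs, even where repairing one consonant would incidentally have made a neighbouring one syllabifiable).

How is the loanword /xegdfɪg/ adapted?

Substitution: /x/ → /ɹ/, giving /ɹegdfɪg/.
The consonants /g/, /d/, /g/ cannot be parsed into a legal (C)V syllable (no codas are permitted; onsets are limited to one consonant).
Each unlicensed consonant becomes the onset of a new syllable: /g/ → /gɪ/, /d/ → /dɪ/, /g/ → /gɪ/.

ɹegɪdɪfɪgɪ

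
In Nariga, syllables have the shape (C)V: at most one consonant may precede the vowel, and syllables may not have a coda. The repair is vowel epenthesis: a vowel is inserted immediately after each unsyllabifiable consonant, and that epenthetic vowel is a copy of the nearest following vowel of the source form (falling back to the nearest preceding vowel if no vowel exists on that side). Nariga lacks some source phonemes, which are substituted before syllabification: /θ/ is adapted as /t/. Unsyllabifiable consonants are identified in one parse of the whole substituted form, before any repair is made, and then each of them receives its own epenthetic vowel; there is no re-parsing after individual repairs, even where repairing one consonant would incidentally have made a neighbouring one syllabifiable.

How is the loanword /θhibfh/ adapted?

tihibifihi

Substitution: /θ/ → /t/, giving /thibfh/.
Syllabifying with onset maximization leaves /t/, /b/, /f/, /h/ stranded (no codas are permitted; onsets are limited to one consonant).
Each unlicensed consonant becomes the onset of a new syllable: /t/ → /ti/, /b/ → /bi/, /f/ → /fi/, /h/ → /hi/.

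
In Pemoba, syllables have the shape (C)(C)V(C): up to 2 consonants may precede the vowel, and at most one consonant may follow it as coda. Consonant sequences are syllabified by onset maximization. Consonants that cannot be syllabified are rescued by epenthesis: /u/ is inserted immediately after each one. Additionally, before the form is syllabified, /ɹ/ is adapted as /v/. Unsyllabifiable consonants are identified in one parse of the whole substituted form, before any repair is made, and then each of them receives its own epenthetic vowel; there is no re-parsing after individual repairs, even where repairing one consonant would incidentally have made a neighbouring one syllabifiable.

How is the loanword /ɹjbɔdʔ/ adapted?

vujbɔdʔu

Substitution: /ɹ/ → /v/, giving /vjbɔdʔ/.
Under (C)(C)V(C), the unsyllabifiable consonants are /v/, /ʔ/ (at most one coda consonant is licensed; onsets may contain at most 2 consonants).
Each unlicensed consonant becomes the onset of a new syllable: /v/ → /vu/, /ʔ/ → /ʔu/.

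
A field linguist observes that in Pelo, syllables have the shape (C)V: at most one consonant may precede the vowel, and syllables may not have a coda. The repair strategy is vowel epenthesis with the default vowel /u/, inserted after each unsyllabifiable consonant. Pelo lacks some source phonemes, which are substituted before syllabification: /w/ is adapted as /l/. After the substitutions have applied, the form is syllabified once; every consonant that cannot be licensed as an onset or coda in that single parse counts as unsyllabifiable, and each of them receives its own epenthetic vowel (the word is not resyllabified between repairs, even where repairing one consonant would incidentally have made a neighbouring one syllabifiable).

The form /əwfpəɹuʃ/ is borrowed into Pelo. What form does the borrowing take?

əlufupəɹuʃu

Substitution: /w/ → /l/, giving /əlfpəɹuʃ/.
The consonants /l/, /f/, /ʃ/ cannot be parsed into a legal (C)V syllable (no codas are permitted; onsets are limited to one consonant).
Inserting the epenthetic vowel yields /l/ → /lu/, /f/ → /fu/, /ʃ/ → /ʃu/.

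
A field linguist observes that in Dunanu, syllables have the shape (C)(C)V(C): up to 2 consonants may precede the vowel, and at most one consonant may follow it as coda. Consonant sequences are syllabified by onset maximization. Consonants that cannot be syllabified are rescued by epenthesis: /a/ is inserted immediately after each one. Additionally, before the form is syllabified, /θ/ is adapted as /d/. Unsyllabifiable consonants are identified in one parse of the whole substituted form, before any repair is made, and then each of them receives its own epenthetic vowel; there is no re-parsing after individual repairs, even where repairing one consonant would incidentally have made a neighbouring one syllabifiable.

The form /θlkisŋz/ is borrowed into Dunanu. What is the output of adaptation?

Substitution: /θ/ → /d/, giving /dlkisŋz/.
Under (C)(C)V(C), the unsyllabifiable consonants are /d/, /ŋ/, /z/ (at most one coda consonant is licensed; onsets may contain at most 2 consonants).
Inserting the epenthetic vowel yields /d/ → /da/, /ŋ/ → /ŋa/, /z/ → /za/.

dalkisŋaza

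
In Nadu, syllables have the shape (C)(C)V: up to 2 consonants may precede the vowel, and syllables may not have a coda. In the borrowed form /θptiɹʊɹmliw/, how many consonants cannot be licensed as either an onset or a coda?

3

The consonants /θ/, /ɹ/, /w/ cannot be parsed into a legal (C)(C)V syllable (no codas are permitted; onsets may contain at most 2 consonants).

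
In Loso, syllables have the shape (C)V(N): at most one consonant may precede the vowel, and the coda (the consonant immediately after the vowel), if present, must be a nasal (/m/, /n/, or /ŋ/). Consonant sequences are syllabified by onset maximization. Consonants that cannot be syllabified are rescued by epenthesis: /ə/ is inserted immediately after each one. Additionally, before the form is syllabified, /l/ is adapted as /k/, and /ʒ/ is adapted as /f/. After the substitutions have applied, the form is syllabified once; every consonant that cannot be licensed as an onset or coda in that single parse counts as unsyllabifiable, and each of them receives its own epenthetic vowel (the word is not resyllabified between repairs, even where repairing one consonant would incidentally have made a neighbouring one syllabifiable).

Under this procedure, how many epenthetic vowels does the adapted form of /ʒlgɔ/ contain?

2

After substitution the input is /fkgɔ/.
The unsyllabifiable consonants are /f/, /k/; each receives one epenthetic vowel.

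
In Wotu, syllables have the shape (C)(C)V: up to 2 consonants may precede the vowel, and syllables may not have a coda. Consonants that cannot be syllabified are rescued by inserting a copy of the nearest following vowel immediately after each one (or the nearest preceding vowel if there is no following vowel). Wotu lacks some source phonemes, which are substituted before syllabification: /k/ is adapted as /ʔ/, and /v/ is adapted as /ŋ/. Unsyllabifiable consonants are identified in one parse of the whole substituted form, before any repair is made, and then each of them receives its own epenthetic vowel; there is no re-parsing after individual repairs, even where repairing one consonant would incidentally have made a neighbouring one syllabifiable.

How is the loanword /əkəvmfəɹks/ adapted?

Substitution: /k/ → /ʔ/, /v/ → /ŋ/, giving /əʔəŋmfəɹʔs/.
The consonants /ŋ/, /ɹ/, /ʔ/, /s/ cannot be parsed into a legal (C)(C)V syllable (no codas are permitted; onsets may contain at most 2 consonants).
Each unlicensed consonant becomes the onset of a new syllable: /ŋ/ → /ŋə/, /ɹ/ → /ɹə/, /ʔ/ → /ʔə/, /s/ → /sə/.

əʔəŋəmfəɹəʔəsə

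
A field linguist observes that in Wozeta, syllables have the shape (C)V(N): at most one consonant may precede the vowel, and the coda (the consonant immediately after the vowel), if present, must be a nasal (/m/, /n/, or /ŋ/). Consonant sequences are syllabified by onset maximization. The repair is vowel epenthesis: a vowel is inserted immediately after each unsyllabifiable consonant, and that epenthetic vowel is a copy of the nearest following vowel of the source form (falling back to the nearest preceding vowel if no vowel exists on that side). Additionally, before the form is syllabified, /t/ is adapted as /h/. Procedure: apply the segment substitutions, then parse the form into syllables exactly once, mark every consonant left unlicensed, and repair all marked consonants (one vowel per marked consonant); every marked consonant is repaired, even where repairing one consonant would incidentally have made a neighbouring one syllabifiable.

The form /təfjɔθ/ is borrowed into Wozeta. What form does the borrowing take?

Substitution: /t/ → /h/, giving /həfjɔθ/.
The consonants /f/, /θ/ cannot be parsed into a legal (C)V(N) syllable (only a nasal (/m/, /n/, or /ŋ/) is licensed in coda position; onsets are limited to one consonant).
Inserting the epenthetic vowel yields /f/ → /fɔ/, /θ/ → /θɔ/.

həfɔjɔθɔ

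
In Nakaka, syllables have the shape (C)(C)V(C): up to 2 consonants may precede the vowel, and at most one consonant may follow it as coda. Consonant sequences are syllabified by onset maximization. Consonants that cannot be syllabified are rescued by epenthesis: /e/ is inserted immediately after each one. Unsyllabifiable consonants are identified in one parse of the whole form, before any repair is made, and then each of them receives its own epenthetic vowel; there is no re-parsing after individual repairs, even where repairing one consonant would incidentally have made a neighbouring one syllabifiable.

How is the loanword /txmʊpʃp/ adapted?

texmʊpʃepe

Syllabifying with onset maximization leaves /t/, /ʃ/, /p/ stranded (at most one coda consonant is licensed; onsets may contain at most 2 consonants).
Each unlicensed consonant becomes the onset of a new syllable: /t/ → /te/, /ʃ/ → /ʃe/, /p/ → /pe/.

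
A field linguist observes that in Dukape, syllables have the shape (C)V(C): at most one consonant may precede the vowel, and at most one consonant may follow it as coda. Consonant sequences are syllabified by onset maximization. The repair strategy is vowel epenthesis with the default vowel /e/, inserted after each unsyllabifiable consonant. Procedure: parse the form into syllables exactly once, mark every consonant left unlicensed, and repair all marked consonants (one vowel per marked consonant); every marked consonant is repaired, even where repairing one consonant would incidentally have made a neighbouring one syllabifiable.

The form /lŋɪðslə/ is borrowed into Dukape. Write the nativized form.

leŋɪðselə

Syllabifying with onset maximization leaves /l/, /s/ stranded (at most one coda consonant is licensed; onsets are limited to one consonant).
Epenthesis after each stranded consonant: /l/ → /le/, /s/ → /se/.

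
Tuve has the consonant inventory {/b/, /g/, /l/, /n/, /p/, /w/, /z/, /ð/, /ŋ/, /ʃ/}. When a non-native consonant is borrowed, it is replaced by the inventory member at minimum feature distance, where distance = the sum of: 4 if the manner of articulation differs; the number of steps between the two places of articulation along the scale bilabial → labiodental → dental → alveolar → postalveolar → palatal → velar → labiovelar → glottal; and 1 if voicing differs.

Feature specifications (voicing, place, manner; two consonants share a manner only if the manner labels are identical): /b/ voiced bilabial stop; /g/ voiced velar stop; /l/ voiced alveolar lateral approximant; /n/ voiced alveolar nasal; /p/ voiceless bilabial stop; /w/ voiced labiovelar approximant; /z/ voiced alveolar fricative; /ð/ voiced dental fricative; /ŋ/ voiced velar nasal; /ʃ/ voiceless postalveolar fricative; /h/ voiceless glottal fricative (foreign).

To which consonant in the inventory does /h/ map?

/ʃ/ is closest: same manner (fricative), place distance 4 (glottal→postalveolar), same voicing; total 4. Next closest is /w/ at distance 6.

ʃ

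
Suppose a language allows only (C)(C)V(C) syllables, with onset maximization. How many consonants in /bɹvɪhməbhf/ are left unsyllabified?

Syllabifying with onset maximization leaves /b/, /h/, /f/ stranded (at most one coda consonant is licensed; onsets may contain at most 2 consonants).

3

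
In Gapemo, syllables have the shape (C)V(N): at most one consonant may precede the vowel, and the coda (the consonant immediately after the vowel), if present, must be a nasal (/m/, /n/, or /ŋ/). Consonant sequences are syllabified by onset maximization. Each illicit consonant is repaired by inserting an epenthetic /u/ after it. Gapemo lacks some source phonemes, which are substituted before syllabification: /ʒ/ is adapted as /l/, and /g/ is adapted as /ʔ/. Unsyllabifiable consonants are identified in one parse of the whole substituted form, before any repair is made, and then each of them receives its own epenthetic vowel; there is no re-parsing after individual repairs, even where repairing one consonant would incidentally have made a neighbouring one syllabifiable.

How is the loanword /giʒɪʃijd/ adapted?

ʔilɪʃijudu

Substitution: /g/ → /ʔ/, /ʒ/ → /l/, giving /ʔilɪʃijd/.
Syllabifying with onset maximization leaves /j/, /d/ stranded (only a nasal (/m/, /n/, or /ŋ/) is licensed in coda position; onsets are limited to one consonant).
Epenthesis after each stranded consonant: /j/ → /ju/, /d/ → /du/.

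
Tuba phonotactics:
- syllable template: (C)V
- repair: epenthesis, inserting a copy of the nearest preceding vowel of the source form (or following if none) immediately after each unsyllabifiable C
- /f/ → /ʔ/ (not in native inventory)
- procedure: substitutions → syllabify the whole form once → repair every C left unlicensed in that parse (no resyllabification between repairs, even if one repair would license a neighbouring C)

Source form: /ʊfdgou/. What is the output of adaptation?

Substitution: /f/ → /ʔ/, giving /ʊʔdgou/.
The consonants /ʔ/, /d/ cannot be parsed into a legal (C)V syllable (no codas are permitted; onsets are limited to one consonant).
Epenthesis after each stranded consonant: /ʔ/ → /ʔʊ/, /d/ → /dʊ/.

ʊʔʊdʊgou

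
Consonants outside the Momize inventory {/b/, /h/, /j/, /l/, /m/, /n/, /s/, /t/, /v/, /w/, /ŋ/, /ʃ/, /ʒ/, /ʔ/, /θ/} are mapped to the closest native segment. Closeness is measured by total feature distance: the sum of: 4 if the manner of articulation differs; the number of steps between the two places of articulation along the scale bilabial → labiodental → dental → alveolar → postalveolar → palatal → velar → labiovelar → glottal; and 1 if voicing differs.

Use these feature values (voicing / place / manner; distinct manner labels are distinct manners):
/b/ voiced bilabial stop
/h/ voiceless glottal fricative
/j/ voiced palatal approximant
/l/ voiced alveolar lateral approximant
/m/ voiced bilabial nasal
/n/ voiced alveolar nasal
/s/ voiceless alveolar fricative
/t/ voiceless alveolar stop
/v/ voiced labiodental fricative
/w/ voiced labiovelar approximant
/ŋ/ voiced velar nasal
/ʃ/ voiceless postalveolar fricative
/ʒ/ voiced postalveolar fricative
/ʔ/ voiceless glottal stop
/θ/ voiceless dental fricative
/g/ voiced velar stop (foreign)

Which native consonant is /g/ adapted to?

ʔ

/ʔ/ is closest: same manner (stop), place distance 2 (velar→glottal), voicing differs (+1); total 3. Next closest is /t/ at distance 4.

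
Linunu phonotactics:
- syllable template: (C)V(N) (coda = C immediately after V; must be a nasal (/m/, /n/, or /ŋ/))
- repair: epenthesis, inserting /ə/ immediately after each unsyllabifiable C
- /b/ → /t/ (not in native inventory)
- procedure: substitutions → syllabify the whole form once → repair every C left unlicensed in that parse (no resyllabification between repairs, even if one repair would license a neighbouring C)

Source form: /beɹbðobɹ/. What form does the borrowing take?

Substitution: /b/ → /t/, giving /teɹtðotɹ/.
The consonants /ɹ/, /t/, /t/, /ɹ/ cannot be parsed into a legal (C)V(N) syllable (only a nasal (/m/, /n/, or /ŋ/) is licensed in coda position; onsets are limited to one consonant).
Inserting the epenthetic vowel yields /ɹ/ → /ɹə/, /t/ → /tə/, /t/ → /tə/, /ɹ/ → /ɹə/.

teɹətəðotəɹə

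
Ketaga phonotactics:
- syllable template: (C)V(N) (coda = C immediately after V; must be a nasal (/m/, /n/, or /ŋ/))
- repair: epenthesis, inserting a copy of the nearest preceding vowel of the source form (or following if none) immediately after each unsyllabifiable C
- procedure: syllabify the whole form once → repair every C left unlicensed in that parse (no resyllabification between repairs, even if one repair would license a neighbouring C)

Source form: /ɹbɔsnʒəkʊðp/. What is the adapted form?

ɹɔbɔsɔnɔʒəkʊðʊpʊ

The consonants /ɹ/, /s/, /n/, /ð/, /p/ cannot be parsed into a legal (C)V(N) syllable (only a nasal (/m/, /n/, or /ŋ/) is licensed in coda position; onsets are limited to one consonant).
Inserting the epenthetic vowel yields /ɹ/ → /ɹɔ/, /s/ → /sɔ/, /n/ → /nɔ/, /ð/ → /ðʊ/, /p/ → /pʊ/.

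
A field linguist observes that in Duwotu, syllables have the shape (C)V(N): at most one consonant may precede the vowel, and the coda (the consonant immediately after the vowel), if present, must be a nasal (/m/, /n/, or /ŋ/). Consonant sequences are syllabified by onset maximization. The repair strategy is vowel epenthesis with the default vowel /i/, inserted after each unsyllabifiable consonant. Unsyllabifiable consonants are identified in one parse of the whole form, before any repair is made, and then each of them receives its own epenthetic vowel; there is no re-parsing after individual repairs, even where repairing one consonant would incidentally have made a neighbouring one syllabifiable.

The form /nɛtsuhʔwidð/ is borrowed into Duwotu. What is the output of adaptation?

Under (C)V(N), the unsyllabifiable consonants are /t/, /h/, /ʔ/, /d/, /ð/ (only a nasal (/m/, /n/, or /ŋ/) is licensed in coda position; onsets are limited to one consonant).
Inserting the epenthetic vowel yields /t/ → /ti/, /h/ → /hi/, /ʔ/ → /ʔi/, /d/ → /di/, /ð/ → /ði/.

nɛtisuhiʔiwidiði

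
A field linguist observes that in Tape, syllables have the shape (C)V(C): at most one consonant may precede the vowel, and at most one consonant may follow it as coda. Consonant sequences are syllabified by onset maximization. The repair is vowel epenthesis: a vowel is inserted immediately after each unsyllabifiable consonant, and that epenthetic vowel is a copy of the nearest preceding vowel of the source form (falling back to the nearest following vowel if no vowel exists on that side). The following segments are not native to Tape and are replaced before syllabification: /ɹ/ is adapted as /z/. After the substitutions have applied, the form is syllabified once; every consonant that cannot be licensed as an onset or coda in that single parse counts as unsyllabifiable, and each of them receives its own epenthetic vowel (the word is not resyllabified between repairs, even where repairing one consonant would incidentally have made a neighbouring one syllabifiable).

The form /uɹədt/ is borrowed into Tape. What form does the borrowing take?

uzədtə

Substitution: /ɹ/ → /z/, giving /uzədt/.
The consonants /t/ cannot be parsed into a legal (C)V(C) syllable (at most one coda consonant is licensed; onsets are limited to one consonant).
Inserting the epenthetic vowel yields /t/ → /tə/.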